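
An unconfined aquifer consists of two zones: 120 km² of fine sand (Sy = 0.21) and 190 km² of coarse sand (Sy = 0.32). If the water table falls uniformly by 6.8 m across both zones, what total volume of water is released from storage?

ΔV ≈ 5.85 × 10^8 m³

A₁ = 120 km² = 1.2 × 10^8 m²; A₂ = 190 km² = 1.9 × 10^8 m²
ΔV₁ = 0.21 × 1.2 × 10^8 × 6.8 = 1.714 × 10^8 m³
ΔV₂ = 0.32 × 1.9 × 10^8 × 6.8 = 4.134 × 10^8 m³
ΔV = ΔV₁ + ΔV₂ = 5.848 × 10^8 m³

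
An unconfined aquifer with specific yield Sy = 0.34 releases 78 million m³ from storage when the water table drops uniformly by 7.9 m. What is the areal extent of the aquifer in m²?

A ≈ 2.9 × 10^7 m²

ΔV = 78 million m³ = 7.8 × 10^7 m³
A = ΔV / (Sy × Δh) = 7.8 × 10^7 / (0.34 × 7.9) = 2.904 × 10^7 m²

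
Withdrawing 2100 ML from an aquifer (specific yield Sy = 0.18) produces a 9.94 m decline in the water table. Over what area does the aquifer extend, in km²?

ΔV = 2100 ML = 2.1 × 10^6 m³
A = ΔV / (Sy × Δh) = 2.1 × 10^6 / (0.18 × 9.94) = 1.174 × 10^6 m²
A = 1.174 × 10^6 m² = 1.174 km²

A ≈ 1.17 km²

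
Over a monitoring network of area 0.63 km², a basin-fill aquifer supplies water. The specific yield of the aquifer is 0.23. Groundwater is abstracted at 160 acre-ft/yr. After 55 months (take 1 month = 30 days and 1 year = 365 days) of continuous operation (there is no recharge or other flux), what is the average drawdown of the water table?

A = 0.63 km² = 6.3 × 10^5 m²
Q = 160 acre-ft/yr = 540.7 m³/d
t = 55 months = 1650 d
ΔV = Q × t = 540.7 m³/d × 1650 d = 8.922 × 10^5 m³
Δh = ΔV / (Sy × A) = 8.922 × 10^5 / (0.23 × 6.3 × 10^5) = 6.157 m

Δh ≈ 6.16 m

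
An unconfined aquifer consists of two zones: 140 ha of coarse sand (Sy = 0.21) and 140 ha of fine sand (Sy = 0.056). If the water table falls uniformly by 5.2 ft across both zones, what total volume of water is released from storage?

A₁ = 140 ha = 1.4 × 10^6 m²; A₂ = 140 ha = 1.4 × 10^6 m²
Δh = 5.2 ft = 1.585 m
ΔV₁ = 0.21 × 1.4 × 10^6 × 1.585 = 4.66 × 10^5 m³
ΔV₂ = 0.056 × 1.4 × 10^6 × 1.585 = 1.243 × 10^5 m³
ΔV = ΔV₁ + ΔV₂ = 5.902 × 10^5 m³

ΔV ≈ 5.9 × 10^5 m³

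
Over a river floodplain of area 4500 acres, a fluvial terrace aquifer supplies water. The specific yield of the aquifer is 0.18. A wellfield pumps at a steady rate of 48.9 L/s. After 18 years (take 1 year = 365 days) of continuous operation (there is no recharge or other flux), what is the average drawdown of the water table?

Δh ≈ 8.47 m

A = 4500 acres = 1.821 × 10^7 m²
Q = 48.9 L/s = 4225 m³/d
t = 18 years = 6570 d
ΔV = Q × t = 4225 m³/d × 6570 d = 2.776 × 10^7 m³
Δh = ΔV / (Sy × A) = 2.776 × 10^7 / (0.18 × 1.821 × 10^7) = 8.468 m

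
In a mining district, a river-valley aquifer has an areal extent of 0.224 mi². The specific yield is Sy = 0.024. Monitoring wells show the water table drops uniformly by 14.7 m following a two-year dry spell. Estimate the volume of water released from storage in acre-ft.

ΔV ≈ 166 acre-ft

A = 0.224 mi² = 5.802 × 10^5 m²
ΔV = Sy × A × Δh = 0.024 × 5.802 × 10^5 m² × 14.7 m = 2.047 × 10^5 m³
ΔV = 2.047 × 10^5 m³ = 165.9 acre-ft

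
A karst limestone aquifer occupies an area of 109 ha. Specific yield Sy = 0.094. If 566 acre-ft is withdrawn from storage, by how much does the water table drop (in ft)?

Δh ≈ 22.4 ft

A = 109 ha = 1.09 × 10^6 m²
ΔV = 566 acre-ft = 6.982 × 10^5 m³
Δh = ΔV / (Sy × A) = 6.982 × 10^5 m³ / (0.094 × 1.09 × 10^6 m²) = 6.814 m
Δh = 6.814 m = 22.36 ft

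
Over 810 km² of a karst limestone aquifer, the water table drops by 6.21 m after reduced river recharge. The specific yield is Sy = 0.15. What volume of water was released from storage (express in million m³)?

A = 810 km² = 8.1 × 10^8 m²
ΔV = Sy × A × Δh = 0.15 × 8.1 × 10^8 m² × 6.21 m = 7.545 × 10^8 m³
ΔV = 7.545 × 10^8 m³ = 754.5 million m³

ΔV ≈ 755 million m³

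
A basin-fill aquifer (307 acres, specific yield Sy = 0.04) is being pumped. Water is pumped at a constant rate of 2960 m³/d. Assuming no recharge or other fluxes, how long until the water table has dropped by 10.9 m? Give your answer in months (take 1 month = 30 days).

t ≈ 6.1 months

A = 307 acres = 1.242 × 10^6 m²
ΔV = Sy × A × Δh = 0.04 × 1.242 × 10^6 × 10.9 = 5.417 × 10^5 m³
t = ΔV / Q = 5.417 × 10^5 m³ / 2960 m³/d = 183 d
t = 183 d ≈ 6.1 months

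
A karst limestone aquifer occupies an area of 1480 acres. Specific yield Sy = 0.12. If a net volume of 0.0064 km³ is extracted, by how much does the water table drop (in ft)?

A = 1480 acres = 5.989 × 10^6 m²
ΔV = 0.0064 km³ = 6.4 × 10^6 m³
Δh = ΔV / (Sy × A) = 6.4 × 10^6 m³ / (0.12 × 5.989 × 10^6 m²) = 8.905 m
Δh = 8.905 m = 29.21 ft

Δh ≈ 29.2 ft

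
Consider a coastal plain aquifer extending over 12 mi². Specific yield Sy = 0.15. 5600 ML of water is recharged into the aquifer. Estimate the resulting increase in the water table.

A = 12 mi² = 3.108 × 10^7 m²
ΔV = 5600 ML = 5.6 × 10^6 m³
Δh = ΔV / (Sy × A) = 5.6 × 10^6 m³ / (0.15 × 3.108 × 10^7 m²) = 1.201 m

Δh ≈ 1.2 m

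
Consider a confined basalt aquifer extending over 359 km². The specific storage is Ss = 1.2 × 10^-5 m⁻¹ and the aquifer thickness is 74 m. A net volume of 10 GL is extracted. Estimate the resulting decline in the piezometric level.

Δh ≈ 31.4 m

S = Ss × b = 1.2 × 10^-5 m⁻¹ × 74 m = 8.88 × 10^-4
A = 359 km² = 3.59 × 10^8 m²
ΔV = 10 GL = 1 × 10^7 m³
Δh = ΔV / (S × A) = 1 × 10^7 m³ / (8.88 × 10^-4 × 3.59 × 10^8 m²) = 31.37 m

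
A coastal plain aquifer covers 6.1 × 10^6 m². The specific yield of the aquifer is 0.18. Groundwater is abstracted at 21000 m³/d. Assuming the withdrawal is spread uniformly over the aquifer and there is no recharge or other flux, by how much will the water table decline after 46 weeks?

t = 46 weeks = 322 d
ΔV = Q × t = 21000 m³/d × 322 d = 6.762 × 10^6 m³
Δh = ΔV / (Sy × A) = 6.762 × 10^6 / (0.18 × 6.1 × 10^6) = 6.158 m

Δh ≈ 6.16 m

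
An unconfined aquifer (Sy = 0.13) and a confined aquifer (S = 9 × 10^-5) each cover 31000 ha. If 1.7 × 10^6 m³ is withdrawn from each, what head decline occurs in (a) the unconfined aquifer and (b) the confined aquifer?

A = 31000 ha = 3.1 × 10^8 m²
Unconfined: Δh_u = ΔV/(Sy·A) = 1.7 × 10^6/(0.13 × 3.1 × 10^8) = 0.04218 m
Confined: Δh_c = ΔV/(S·A) = 1.7 × 10^6/(9 × 10^-5 × 3.1 × 10^8) = 60.93 m

Δh_u ≈ 0.0422 m; Δh_c ≈ 60.9 m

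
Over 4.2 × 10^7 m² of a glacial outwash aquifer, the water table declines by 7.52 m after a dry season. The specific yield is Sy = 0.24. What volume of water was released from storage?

ΔV ≈ 7.58 × 10^7 m³

ΔV = Sy × A × Δh = 0.24 × 4.2 × 10^7 m² × 7.52 m = 7.58 × 10^7 m³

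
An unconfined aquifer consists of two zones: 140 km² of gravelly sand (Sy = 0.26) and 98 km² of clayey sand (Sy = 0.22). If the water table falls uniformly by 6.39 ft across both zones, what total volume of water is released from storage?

A₁ = 140 km² = 1.4 × 10^8 m²; A₂ = 98 km² = 9.8 × 10^7 m²
Δh = 6.39 ft = 1.948 m
ΔV₁ = 0.26 × 1.4 × 10^8 × 1.948 = 7.09 × 10^7 m³
ΔV₂ = 0.22 × 9.8 × 10^7 × 1.948 = 4.199 × 10^7 m³
ΔV = ΔV₁ + ΔV₂ = 1.129 × 10^8 m³

ΔV ≈ 1.13 × 10^8 m³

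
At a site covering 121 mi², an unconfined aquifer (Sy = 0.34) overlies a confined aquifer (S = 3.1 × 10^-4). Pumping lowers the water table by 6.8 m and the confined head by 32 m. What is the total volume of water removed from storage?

ΔV ≈ 7.28 × 10^8 m³

A = 121 mi² = 3.134 × 10^8 m²
Unconfined: ΔV_u = Sy × A × Δh_u = 0.34 × 3.134 × 10^8 × 6.8 = 7.246 × 10^8 m³
Confined: ΔV_c = S × A × Δh_c = 3.1 × 10^-4 × 3.134 × 10^8 × 32 = 3.109 × 10^6 m³
Total ΔV = 7.246 × 10^8 + 3.109 × 10^6 = 7.277 × 10^8 m³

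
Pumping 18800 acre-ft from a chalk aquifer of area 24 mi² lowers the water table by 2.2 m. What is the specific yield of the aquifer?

Sy ≈ 0.17

A = 24 mi² = 6.216 × 10^7 m²
ΔV = 18800 acre-ft = 2.319 × 10^7 m³
Sy = ΔV / (A × Δh) = 2.319 × 10^7 m³ / (6.216 × 10^7 m² × 2.2 m) = 0.1696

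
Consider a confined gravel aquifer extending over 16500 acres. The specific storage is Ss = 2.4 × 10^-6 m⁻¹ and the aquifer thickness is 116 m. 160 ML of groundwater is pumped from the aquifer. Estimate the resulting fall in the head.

S = Ss × b = 2.4 × 10^-6 m⁻¹ × 116 m = 2.784 × 10^-4
A = 16500 acres = 6.677 × 10^7 m²
ΔV = 160 ML = 1.6 × 10^5 m³
Δh = ΔV / (S × A) = 1.6 × 10^5 m³ / (2.784 × 10^-4 × 6.677 × 10^7 m²) = 8.607 m

Δh ≈ 8.61 m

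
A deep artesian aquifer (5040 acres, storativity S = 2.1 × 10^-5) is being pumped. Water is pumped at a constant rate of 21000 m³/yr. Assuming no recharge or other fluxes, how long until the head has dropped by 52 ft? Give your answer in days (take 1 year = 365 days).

t ≈ 118 days

A = 5040 acres = 2.04 × 10^7 m²
Δh = 52 ft = 15.85 m
ΔV = S × A × Δh = 2.1 × 10^-5 × 2.04 × 10^7 × 15.85 = 6789 m³
Q = 21000 m³/yr = 57.53 m³/d
t = ΔV / Q = 6789 m³ / 57.53 m³/d = 118 d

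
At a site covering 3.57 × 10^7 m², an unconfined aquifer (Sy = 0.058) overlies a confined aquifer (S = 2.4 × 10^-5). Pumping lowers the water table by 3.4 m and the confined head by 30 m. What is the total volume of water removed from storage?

Unconfined: ΔV_u = Sy × A × Δh_u = 0.058 × 3.57 × 10^7 × 3.4 = 7.04 × 10^6 m³
Confined: ΔV_c = S × A × Δh_c = 2.4 × 10^-5 × 3.57 × 10^7 × 30 = 25700 m³
Total ΔV = 7.04 × 10^6 + 25700 = 7.066 × 10^6 m³

ΔV ≈ 7.07 × 10^6 m³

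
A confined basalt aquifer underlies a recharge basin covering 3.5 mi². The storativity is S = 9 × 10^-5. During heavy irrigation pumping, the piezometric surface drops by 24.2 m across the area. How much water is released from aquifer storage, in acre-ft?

ΔV ≈ 16 acre-ft

A = 3.5 mi² = 9.065 × 10^6 m²
ΔV = S × A × Δh = 9 × 10^-5 × 9.065 × 10^6 m² × 24.2 m = 19740 m³
ΔV = 19740 m³ = 16.01 acre-ft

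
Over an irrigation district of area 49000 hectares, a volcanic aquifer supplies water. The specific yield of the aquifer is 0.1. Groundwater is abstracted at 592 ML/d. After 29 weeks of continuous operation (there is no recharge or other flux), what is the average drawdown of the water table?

A = 49000 hectares = 4.9 × 10^8 m²
Q = 592 ML/d = 5.92 × 10^5 m³/d
t = 29 weeks = 203 d
ΔV = Q × t = 5.92 × 10^5 m³/d × 203 d = 1.202 × 10^8 m³
Δh = ΔV / (Sy × A) = 1.202 × 10^8 / (0.1 × 4.9 × 10^8) = 2.453 m

Δh ≈ 2.45 m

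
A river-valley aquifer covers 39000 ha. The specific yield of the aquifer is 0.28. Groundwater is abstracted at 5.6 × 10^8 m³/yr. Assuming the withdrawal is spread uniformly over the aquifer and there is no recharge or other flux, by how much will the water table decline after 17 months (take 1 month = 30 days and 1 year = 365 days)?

A = 39000 ha = 3.9 × 10^8 m²
Q = 5.6 × 10^8 m³/yr = 1.534 × 10^6 m³/d
t = 17 months = 510 d
ΔV = Q × t = 1.534 × 10^6 m³/d × 510 d = 7.825 × 10^8 m³
Δh = ΔV / (Sy × A) = 7.825 × 10^8 / (0.28 × 3.9 × 10^8) = 7.165 m

Δh ≈ 7.17 m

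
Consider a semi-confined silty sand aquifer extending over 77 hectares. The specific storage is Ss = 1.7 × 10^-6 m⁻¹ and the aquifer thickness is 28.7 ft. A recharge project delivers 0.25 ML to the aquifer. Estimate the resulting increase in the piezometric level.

Δh ≈ 21.8 m

b = 28.7 ft = 8.748 m
S = Ss × b = 1.7 × 10^-6 m⁻¹ × 8.748 m = 1.487 × 10^-5
A = 77 hectares = 7.7 × 10^5 m²
ΔV = 0.25 ML = 250 m³
Δh = ΔV / (S × A) = 250 m³ / (1.487 × 10^-5 × 7.7 × 10^5 m²) = 21.83 m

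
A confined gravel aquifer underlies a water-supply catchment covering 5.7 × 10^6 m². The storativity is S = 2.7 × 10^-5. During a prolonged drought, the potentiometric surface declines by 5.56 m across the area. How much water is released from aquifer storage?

ΔV = S × A × Δh = 2.7 × 10^-5 × 5.7 × 10^6 m² × 5.56 m = 855.7 m³

ΔV ≈ 856 m³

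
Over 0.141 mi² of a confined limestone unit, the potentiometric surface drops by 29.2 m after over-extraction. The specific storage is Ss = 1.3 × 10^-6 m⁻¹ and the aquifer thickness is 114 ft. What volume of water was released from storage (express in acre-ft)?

b = 114 ft = 34.75 m
S = Ss × b = 1.3 × 10^-6 m⁻¹ × 34.75 m = 4.517 × 10^-5
A = 0.141 mi² = 3.652 × 10^5 m²
ΔV = S × A × Δh = 4.517 × 10^-5 × 3.652 × 10^5 m² × 29.2 m = 481.7 m³
ΔV = 481.7 m³ = 0.3905 acre-ft

ΔV ≈ 0.391 acre-ft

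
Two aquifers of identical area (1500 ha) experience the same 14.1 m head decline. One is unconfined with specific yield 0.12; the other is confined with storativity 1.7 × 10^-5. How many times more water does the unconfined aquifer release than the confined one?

ΔV_u / ΔV_c ≈ 7060

A = 1500 ha = 1.5 × 10^7 m²
Unconfined: ΔV_u = Sy × A × Δh = 0.12 × 1.5 × 10^7 × 14.1 = 2.538 × 10^7 m³
Confined: ΔV_c = S × A × Δh = 1.7 × 10^-5 × 1.5 × 10^7 × 14.1 = 3596 m³
Ratio = ΔV_u / ΔV_c = Sy / S = 0.12 / 1.7 × 10^-5 = 7059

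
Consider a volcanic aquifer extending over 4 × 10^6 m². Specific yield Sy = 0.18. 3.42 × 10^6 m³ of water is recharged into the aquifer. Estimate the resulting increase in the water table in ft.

Δh ≈ 15.6 ft

Δh = ΔV / (Sy × A) = 3.42 × 10^6 m³ / (0.18 × 4 × 10^6 m²) = 4.75 m
Δh = 4.75 m = 15.58 ft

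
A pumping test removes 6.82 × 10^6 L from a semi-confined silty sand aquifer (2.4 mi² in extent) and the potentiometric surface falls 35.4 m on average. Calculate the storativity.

S ≈ 3.1 × 10^-5

A = 2.4 mi² = 6.216 × 10^6 m²
ΔV = 6.82 × 10^6 L = 6820 m³
S = ΔV / (A × Δh) = 6820 m³ / (6.216 × 10^6 m² × 35.4 m) = 3.099 × 10^-5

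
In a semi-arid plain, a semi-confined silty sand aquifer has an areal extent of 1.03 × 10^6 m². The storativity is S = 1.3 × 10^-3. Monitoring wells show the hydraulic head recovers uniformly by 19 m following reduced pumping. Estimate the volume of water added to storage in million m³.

ΔV ≈ 0.0254 million m³

ΔV = S × A × Δh = 0.0013 × 1.03 × 10^6 m² × 19 m = 25440 m³
ΔV = 25440 m³ = 0.02544 million m³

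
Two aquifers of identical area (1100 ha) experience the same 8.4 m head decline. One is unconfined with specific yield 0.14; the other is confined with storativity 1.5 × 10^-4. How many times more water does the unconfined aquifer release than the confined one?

ΔV_u / ΔV_c ≈ 933

A = 1100 ha = 1.1 × 10^7 m²
Unconfined: ΔV_u = Sy × A × Δh = 0.14 × 1.1 × 10^7 × 8.4 = 1.294 × 10^7 m³
Confined: ΔV_c = S × A × Δh = 1.5 × 10^-4 × 1.1 × 10^7 × 8.4 = 13860 m³
Ratio = ΔV_u / ΔV_c = Sy / S = 0.14 / 1.5 × 10^-4 = 933.3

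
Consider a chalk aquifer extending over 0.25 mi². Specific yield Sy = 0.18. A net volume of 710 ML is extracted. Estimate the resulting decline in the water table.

A = 0.25 mi² = 6.475 × 10^5 m²
ΔV = 710 ML = 7.1 × 10^5 m³
Δh = ΔV / (Sy × A) = 7.1 × 10^5 m³ / (0.18 × 6.475 × 10^5 m²) = 6.092 m

Δh ≈ 6.09 m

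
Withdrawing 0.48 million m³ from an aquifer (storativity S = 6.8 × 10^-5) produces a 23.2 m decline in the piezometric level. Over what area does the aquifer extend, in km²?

A ≈ 304 km²

ΔV = 0.48 million m³ = 4.8 × 10^5 m³
A = ΔV / (S × Δh) = 4.8 × 10^5 / (6.8 × 10^-5 × 23.2) = 3.043 × 10^8 m²
A = 3.043 × 10^8 m² = 304.3 km²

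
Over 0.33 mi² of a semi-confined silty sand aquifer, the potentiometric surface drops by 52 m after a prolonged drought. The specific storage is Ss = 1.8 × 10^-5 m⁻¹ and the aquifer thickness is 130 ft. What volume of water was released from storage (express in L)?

ΔV ≈ 3.17 × 10^7 L

b = 130 ft = 39.62 m
S = Ss × b = 1.8 × 10^-5 m⁻¹ × 39.62 m = 7.132 × 10^-4
A = 0.33 mi² = 8.547 × 10^5 m²
ΔV = S × A × Δh = 7.132 × 10^-4 × 8.547 × 10^5 m² × 52 m = 31700 m³
ΔV = 31700 m³ = 3.17 × 10^7 L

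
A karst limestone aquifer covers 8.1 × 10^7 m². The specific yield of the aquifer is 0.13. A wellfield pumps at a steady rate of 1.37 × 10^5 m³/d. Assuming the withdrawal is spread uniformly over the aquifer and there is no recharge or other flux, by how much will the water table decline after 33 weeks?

t = 33 weeks = 231 d
ΔV = Q × t = 1.37 × 10^5 m³/d × 231 d = 3.165 × 10^7 m³
Δh = ΔV / (Sy × A) = 3.165 × 10^7 / (0.13 × 8.1 × 10^7) = 3.005 m

Δh ≈ 3.01 m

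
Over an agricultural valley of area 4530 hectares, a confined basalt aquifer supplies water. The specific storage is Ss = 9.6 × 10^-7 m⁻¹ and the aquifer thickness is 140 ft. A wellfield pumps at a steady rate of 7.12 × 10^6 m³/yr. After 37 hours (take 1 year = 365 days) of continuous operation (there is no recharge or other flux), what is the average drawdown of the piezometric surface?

b = 140 ft = 42.67 m
S = Ss × b = 9.6 × 10^-7 m⁻¹ × 42.67 m = 4.097 × 10^-5
A = 4530 hectares = 4.53 × 10^7 m²
Q = 7.12 × 10^6 m³/yr = 19510 m³/d
t = 37 hours = 1.542 d
ΔV = Q × t = 19510 m³/d × 1.542 d = 30070 m³
Δh = ΔV / (S × A) = 30070 / (4.097 × 10^-5 × 4.53 × 10^7) = 16.21 m

Δh ≈ 16.2 m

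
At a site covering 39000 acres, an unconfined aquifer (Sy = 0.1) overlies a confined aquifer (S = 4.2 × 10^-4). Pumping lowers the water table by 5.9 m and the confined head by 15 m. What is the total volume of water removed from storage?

A = 39000 acres = 1.578 × 10^8 m²
Unconfined: ΔV_u = Sy × A × Δh_u = 0.1 × 1.578 × 10^8 × 5.9 = 9.312 × 10^7 m³
Confined: ΔV_c = S × A × Δh_c = 4.2 × 10^-4 × 1.578 × 10^8 × 15 = 9.943 × 10^5 m³
Total ΔV = 9.312 × 10^7 + 9.943 × 10^5 = 9.411 × 10^7 m³

ΔV ≈ 9.41 × 10^7 m³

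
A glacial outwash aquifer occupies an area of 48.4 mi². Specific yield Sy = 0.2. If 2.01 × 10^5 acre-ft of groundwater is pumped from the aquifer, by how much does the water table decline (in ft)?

Δh ≈ 32.4 ft

A = 48.4 mi² = 1.254 × 10^8 m²
ΔV = 2.01 × 10^5 acre-ft = 2.479 × 10^8 m³
Δh = ΔV / (Sy × A) = 2.479 × 10^8 m³ / (0.2 × 1.254 × 10^8 m²) = 9.889 m
Δh = 9.889 m = 32.44 ft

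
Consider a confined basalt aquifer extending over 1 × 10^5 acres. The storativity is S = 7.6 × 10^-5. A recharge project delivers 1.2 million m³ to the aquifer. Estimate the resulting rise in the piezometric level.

Δh ≈ 39 m

A = 1 × 10^5 acres = 4.047 × 10^8 m²
ΔV = 1.2 million m³ = 1.2 × 10^6 m³
Δh = ΔV / (S × A) = 1.2 × 10^6 m³ / (7.6 × 10^-5 × 4.047 × 10^8 m²) = 39.02 m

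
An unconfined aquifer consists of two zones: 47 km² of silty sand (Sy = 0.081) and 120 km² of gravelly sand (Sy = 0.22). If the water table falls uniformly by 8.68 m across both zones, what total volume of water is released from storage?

ΔV ≈ 2.62 × 10^8 m³

A₁ = 47 km² = 4.7 × 10^7 m²; A₂ = 120 km² = 1.2 × 10^8 m²
ΔV₁ = 0.081 × 4.7 × 10^7 × 8.68 = 3.304 × 10^7 m³
ΔV₂ = 0.22 × 1.2 × 10^8 × 8.68 = 2.292 × 10^8 m³
ΔV = ΔV₁ + ΔV₂ = 2.622 × 10^8 m³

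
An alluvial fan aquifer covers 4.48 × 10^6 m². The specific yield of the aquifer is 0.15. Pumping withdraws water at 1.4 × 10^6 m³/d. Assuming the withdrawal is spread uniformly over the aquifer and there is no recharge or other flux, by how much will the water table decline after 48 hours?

t = 48 hours = 2 d
ΔV = Q × t = 1.4 × 10^6 m³/d × 2 d = 2.8 × 10^6 m³
Δh = ΔV / (Sy × A) = 2.8 × 10^6 / (0.15 × 4.48 × 10^6) = 4.167 m

Δh ≈ 4.17 m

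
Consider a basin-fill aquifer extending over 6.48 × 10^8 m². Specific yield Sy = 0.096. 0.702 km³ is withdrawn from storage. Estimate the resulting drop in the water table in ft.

ΔV = 0.702 km³ = 7.02 × 10^8 m³
Δh = ΔV / (Sy × A) = 7.02 × 10^8 m³ / (0.096 × 6.48 × 10^8 m²) = 11.28 m
Δh = 11.28 m = 37.02 ft

Δh ≈ 37 ft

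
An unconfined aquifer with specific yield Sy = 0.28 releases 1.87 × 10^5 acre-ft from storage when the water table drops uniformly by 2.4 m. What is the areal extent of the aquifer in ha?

A ≈ 34300 ha

ΔV = 1.87 × 10^5 acre-ft = 2.307 × 10^8 m³
A = ΔV / (Sy × Δh) = 2.307 × 10^8 / (0.28 × 2.4) = 3.432 × 10^8 m²
A = 3.432 × 10^8 m² = 34320 ha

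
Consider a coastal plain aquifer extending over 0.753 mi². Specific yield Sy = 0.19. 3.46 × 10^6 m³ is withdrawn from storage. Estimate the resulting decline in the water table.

A = 0.753 mi² = 1.95 × 10^6 m²
Δh = ΔV / (Sy × A) = 3.46 × 10^6 m³ / (0.19 × 1.95 × 10^6 m²) = 9.337 m

Δh ≈ 9.34 m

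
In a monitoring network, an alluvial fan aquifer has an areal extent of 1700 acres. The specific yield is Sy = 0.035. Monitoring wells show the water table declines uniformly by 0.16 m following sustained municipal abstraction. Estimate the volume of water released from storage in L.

A = 1700 acres = 6.88 × 10^6 m²
ΔV = Sy × A × Δh = 0.035 × 6.88 × 10^6 m² × 0.16 m = 38530 m³
ΔV = 38530 m³ = 3.853 × 10^7 L

ΔV ≈ 3.85 × 10^7 L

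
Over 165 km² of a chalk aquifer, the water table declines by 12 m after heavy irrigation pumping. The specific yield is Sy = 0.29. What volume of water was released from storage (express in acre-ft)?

A = 165 km² = 1.65 × 10^8 m²
ΔV = Sy × A × Δh = 0.29 × 1.65 × 10^8 m² × 12 m = 5.742 × 10^8 m³
ΔV = 5.742 × 10^8 m³ = 4.655 × 10^5 acre-ft

ΔV ≈ 4.66 × 10^5 acre-ft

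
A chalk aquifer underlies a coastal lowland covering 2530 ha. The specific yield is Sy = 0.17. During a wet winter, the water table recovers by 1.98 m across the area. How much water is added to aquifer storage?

ΔV ≈ 8.52 × 10^6 m³

A = 2530 ha = 2.53 × 10^7 m²
ΔV = Sy × A × Δh = 0.17 × 2.53 × 10^7 m² × 1.98 m = 8.516 × 10^6 m³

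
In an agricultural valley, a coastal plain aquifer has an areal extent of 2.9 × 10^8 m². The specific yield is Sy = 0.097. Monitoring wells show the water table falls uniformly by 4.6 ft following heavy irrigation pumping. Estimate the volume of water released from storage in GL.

ΔV ≈ 39.4 GL

Δh = 4.6 ft = 1.402 m
ΔV = Sy × A × Δh = 0.097 × 2.9 × 10^8 m² × 1.402 m = 3.944 × 10^7 m³
ΔV = 3.944 × 10^7 m³ = 39.44 GL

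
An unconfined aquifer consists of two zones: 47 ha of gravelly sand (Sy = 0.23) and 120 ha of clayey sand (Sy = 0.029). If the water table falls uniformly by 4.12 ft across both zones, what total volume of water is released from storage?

ΔV ≈ 1.79 × 10^5 m³

A₁ = 47 ha = 4.7 × 10^5 m²; A₂ = 120 ha = 1.2 × 10^6 m²
Δh = 4.12 ft = 1.256 m
ΔV₁ = 0.23 × 4.7 × 10^5 × 1.256 = 1.357 × 10^5 m³
ΔV₂ = 0.029 × 1.2 × 10^6 × 1.256 = 43700 m³
ΔV = ΔV₁ + ΔV₂ = 1.795 × 10^5 m³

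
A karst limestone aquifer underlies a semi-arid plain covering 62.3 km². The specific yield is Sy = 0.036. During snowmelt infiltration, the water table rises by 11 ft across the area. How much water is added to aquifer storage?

ΔV ≈ 7.52 × 10^6 m³

A = 62.3 km² = 6.23 × 10^7 m²
Δh = 11 ft = 3.353 m
ΔV = Sy × A × Δh = 0.036 × 6.23 × 10^7 m² × 3.353 m = 7.52 × 10^6 m³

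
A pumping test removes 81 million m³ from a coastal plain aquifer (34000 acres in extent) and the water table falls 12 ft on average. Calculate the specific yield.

Sy ≈ 0.16

A = 34000 acres = 1.376 × 10^8 m²
Δh = 12 ft = 3.658 m
ΔV = 81 million m³ = 8.1 × 10^7 m³
Sy = ΔV / (A × Δh) = 8.1 × 10^7 m³ / (1.376 × 10^8 m² × 3.658 m) = 0.161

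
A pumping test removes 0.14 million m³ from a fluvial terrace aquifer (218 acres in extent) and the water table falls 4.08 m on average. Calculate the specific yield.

Sy ≈ 0.039

A = 218 acres = 8.822 × 10^5 m²
ΔV = 0.14 million m³ = 1.4 × 10^5 m³
Sy = ΔV / (A × Δh) = 1.4 × 10^5 m³ / (8.822 × 10^5 m² × 4.08 m) = 0.03889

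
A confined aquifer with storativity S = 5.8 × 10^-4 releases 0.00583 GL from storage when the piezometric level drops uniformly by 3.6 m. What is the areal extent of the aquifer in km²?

ΔV = 0.00583 GL = 5830 m³
A = ΔV / (S × Δh) = 5830 / (5.8 × 10^-4 × 3.6) = 2.792 × 10^6 m²
A = 2.792 × 10^6 m² = 2.792 km²

A ≈ 2.79 km²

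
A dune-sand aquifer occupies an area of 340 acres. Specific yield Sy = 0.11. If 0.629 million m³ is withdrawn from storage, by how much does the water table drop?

A = 340 acres = 1.376 × 10^6 m²
ΔV = 0.629 million m³ = 6.29 × 10^5 m³
Δh = ΔV / (Sy × A) = 6.29 × 10^5 m³ / (0.11 × 1.376 × 10^6 m²) = 4.156 m

Δh ≈ 4.16 m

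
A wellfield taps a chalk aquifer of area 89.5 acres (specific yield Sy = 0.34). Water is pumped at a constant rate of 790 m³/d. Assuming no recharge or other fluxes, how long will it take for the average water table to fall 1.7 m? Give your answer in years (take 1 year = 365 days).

A = 89.5 acres = 3.622 × 10^5 m²
ΔV = Sy × A × Δh = 0.34 × 3.622 × 10^5 × 1.7 = 2.093 × 10^5 m³
t = ΔV / Q = 2.093 × 10^5 m³ / 790 m³/d = 265 d
t = 265 d ≈ 0.726 years

t ≈ 0.726 years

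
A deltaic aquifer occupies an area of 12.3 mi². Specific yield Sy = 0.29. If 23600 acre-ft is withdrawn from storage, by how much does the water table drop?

A = 12.3 mi² = 3.186 × 10^7 m²
ΔV = 23600 acre-ft = 2.911 × 10^7 m³
Δh = ΔV / (Sy × A) = 2.911 × 10^7 m³ / (0.29 × 3.186 × 10^7 m²) = 3.151 m

Δh ≈ 3.15 m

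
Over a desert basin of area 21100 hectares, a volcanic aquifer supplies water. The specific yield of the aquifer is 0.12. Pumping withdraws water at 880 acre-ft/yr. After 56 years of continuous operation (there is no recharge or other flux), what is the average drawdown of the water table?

A = 21100 hectares = 2.11 × 10^8 m²
Q = 880 acre-ft/yr = 2974 m³/d
t = 56 years = 20440 d
ΔV = Q × t = 2974 m³/d × 20440 d = 6.079 × 10^7 m³
Δh = ΔV / (Sy × A) = 6.079 × 10^7 / (0.12 × 2.11 × 10^8) = 2.401 m

Δh ≈ 2.4 m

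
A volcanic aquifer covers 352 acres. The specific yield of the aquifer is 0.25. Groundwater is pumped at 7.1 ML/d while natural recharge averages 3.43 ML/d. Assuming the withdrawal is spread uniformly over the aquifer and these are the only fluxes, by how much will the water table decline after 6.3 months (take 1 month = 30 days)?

Δh ≈ 1.95 m

A = 352 acres = 1.424 × 10^6 m²
Net abstraction = 7.1 − 3.43 = 3.67 ML/d
Q_net = 3.67 ML/d = 3670 m³/d
t = 6.3 months = 189 d
ΔV = Q × t = 3670 m³/d × 189 d = 6.936 × 10^5 m³
Δh = ΔV / (Sy × A) = 6.936 × 10^5 / (0.25 × 1.424 × 10^6) = 1.948 m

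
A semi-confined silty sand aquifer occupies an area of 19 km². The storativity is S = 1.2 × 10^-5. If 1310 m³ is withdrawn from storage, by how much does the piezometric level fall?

A = 19 km² = 1.9 × 10^7 m²
Δh = ΔV / (S × A) = 1310 m³ / (1.2 × 10^-5 × 1.9 × 10^7 m²) = 5.746 m

Δh ≈ 5.75 m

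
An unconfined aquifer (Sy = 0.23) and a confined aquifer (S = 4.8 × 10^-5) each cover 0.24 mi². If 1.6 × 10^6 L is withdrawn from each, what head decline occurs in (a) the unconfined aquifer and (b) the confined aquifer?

A = 0.24 mi² = 6.216 × 10^5 m²
ΔV = 1.6 × 10^6 L = 1600 m³
Unconfined: Δh_u = ΔV/(Sy·A) = 1600/(0.23 × 6.216 × 10^5) = 0.01119 m
Confined: Δh_c = ΔV/(S·A) = 1600/(4.8 × 10^-5 × 6.216 × 10^5) = 53.63 m

Δh_u ≈ 0.0112 m; Δh_c ≈ 53.6 m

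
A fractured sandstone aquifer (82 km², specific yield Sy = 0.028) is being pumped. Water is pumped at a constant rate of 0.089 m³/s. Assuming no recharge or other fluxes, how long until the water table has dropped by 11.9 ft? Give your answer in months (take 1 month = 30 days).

t ≈ 36.1 months

A = 82 km² = 8.2 × 10^7 m²
Δh = 11.9 ft = 3.627 m
ΔV = Sy × A × Δh = 0.028 × 8.2 × 10^7 × 3.627 = 8.328 × 10^6 m³
Q = 0.089 m³/s = 7690 m³/d
t = ΔV / Q = 8.328 × 10^6 m³ / 7690 m³/d = 1083 d
t = 1083 d ≈ 36.1 months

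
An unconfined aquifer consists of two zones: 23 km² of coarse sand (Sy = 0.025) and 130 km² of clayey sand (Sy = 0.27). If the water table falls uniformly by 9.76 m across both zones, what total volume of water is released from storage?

A₁ = 23 km² = 2.3 × 10^7 m²; A₂ = 130 km² = 1.3 × 10^8 m²
ΔV₁ = 0.025 × 2.3 × 10^7 × 9.76 = 5.612 × 10^6 m³
ΔV₂ = 0.27 × 1.3 × 10^8 × 9.76 = 3.426 × 10^8 m³
ΔV = ΔV₁ + ΔV₂ = 3.482 × 10^8 m³

ΔV ≈ 3.48 × 10^8 m³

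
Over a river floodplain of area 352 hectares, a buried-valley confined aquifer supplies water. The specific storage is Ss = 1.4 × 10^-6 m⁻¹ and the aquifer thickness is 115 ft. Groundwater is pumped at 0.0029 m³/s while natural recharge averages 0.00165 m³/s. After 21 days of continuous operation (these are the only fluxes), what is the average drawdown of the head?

b = 115 ft = 35.05 m
S = Ss × b = 1.4 × 10^-6 m⁻¹ × 35.05 m = 4.907 × 10^-5
A = 352 hectares = 3.52 × 10^6 m²
Net abstraction = 0.0029 − 0.00165 = 0.00125 m³/s
Q_net = 0.00125 m³/s = 108 m³/d
ΔV = Q × t = 108 m³/d × 21 d = 2268 m³
Δh = ΔV / (S × A) = 2268 / (4.907 × 10^-5 × 3.52 × 10^6) = 13.13 m

Δh ≈ 13.1 m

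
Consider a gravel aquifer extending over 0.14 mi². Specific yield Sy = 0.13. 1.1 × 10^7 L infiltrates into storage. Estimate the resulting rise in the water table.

A = 0.14 mi² = 3.626 × 10^5 m²
ΔV = 1.1 × 10^7 L = 11000 m³
Δh = ΔV / (Sy × A) = 11000 m³ / (0.13 × 3.626 × 10^5 m²) = 0.2334 m

Δh ≈ 0.233 m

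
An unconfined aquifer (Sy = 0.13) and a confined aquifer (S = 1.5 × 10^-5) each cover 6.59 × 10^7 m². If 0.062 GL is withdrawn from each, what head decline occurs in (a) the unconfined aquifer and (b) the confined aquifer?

Δh_u ≈ 0.00724 m; Δh_c ≈ 62.7 m

ΔV = 0.062 GL = 62000 m³
Unconfined: Δh_u = ΔV/(Sy·A) = 62000/(0.13 × 6.59 × 10^7) = 0.007237 m
Confined: Δh_c = ΔV/(S·A) = 62000/(1.5 × 10^-5 × 6.59 × 10^7) = 62.72 m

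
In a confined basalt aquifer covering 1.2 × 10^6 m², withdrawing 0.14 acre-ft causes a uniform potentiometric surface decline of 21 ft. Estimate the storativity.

S ≈ 2.2 × 10^-5

Δh = 21 ft = 6.401 m
ΔV = 0.14 acre-ft = 172.7 m³
S = ΔV / (A × Δh) = 172.7 m³ / (1.2 × 10^6 m² × 6.401 m) = 2.248 × 10^-5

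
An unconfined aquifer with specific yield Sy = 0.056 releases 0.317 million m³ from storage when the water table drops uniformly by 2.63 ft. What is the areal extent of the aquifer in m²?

A ≈ 7.06 × 10^6 m²

Δh = 2.63 ft = 0.8016 m
ΔV = 0.317 million m³ = 3.17 × 10^5 m³
A = ΔV / (Sy × Δh) = 3.17 × 10^5 / (0.056 × 0.8016) = 7.062 × 10^6 m²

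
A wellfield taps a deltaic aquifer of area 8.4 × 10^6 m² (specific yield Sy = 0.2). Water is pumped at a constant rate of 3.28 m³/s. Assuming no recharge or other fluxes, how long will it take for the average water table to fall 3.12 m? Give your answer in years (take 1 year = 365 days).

t ≈ 0.0507 years

ΔV = Sy × A × Δh = 0.2 × 8.4 × 10^6 × 3.12 = 5.242 × 10^6 m³
Q = 3.28 m³/s = 2.834 × 10^5 m³/d
t = ΔV / Q = 5.242 × 10^6 m³ / 2.834 × 10^5 m³/d = 18.5 d
t = 18.5 d ≈ 0.05067 years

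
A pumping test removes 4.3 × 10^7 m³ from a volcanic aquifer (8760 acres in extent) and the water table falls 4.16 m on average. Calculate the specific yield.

A = 8760 acres = 3.545 × 10^7 m²
Sy = ΔV / (A × Δh) = 4.3 × 10^7 m³ / (3.545 × 10^7 m² × 4.16 m) = 0.2916

Sy ≈ 0.29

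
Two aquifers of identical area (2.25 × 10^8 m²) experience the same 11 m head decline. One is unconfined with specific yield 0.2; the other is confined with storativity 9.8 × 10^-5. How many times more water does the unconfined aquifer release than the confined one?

Unconfined: ΔV_u = Sy × A × Δh = 0.2 × 2.25 × 10^8 × 11 = 4.95 × 10^8 m³
Confined: ΔV_c = S × A × Δh = 9.8 × 10^-5 × 2.25 × 10^8 × 11 = 2.425 × 10^5 m³
Ratio = ΔV_u / ΔV_c = Sy / S = 0.2 / 9.8 × 10^-5 = 2041

ΔV_u / ΔV_c ≈ 2040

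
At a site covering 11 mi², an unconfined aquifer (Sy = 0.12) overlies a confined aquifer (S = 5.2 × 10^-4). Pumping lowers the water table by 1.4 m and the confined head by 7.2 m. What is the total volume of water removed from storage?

ΔV ≈ 4.89 × 10^6 m³

A = 11 mi² = 2.849 × 10^7 m²
Unconfined: ΔV_u = Sy × A × Δh_u = 0.12 × 2.849 × 10^7 × 1.4 = 4.786 × 10^6 m³
Confined: ΔV_c = S × A × Δh_c = 5.2 × 10^-4 × 2.849 × 10^7 × 7.2 = 1.067 × 10^5 m³
Total ΔV = 4.786 × 10^6 + 1.067 × 10^5 = 4.893 × 10^6 m³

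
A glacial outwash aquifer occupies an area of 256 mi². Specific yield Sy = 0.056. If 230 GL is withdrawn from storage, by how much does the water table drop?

A = 256 mi² = 6.63 × 10^8 m²
ΔV = 230 GL = 2.3 × 10^8 m³
Δh = ΔV / (Sy × A) = 2.3 × 10^8 m³ / (0.056 × 6.63 × 10^8 m²) = 6.194 m

Δh ≈ 6.19 m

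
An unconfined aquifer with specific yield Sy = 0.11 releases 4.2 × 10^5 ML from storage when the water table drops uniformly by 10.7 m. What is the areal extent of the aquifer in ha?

ΔV = 4.2 × 10^5 ML = 4.2 × 10^8 m³
A = ΔV / (Sy × Δh) = 4.2 × 10^8 / (0.11 × 10.7) = 3.568 × 10^8 m²
A = 3.568 × 10^8 m² = 35680 ha

A ≈ 35700 ha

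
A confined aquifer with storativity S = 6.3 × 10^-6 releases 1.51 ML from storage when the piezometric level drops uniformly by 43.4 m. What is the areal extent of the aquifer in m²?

A ≈ 5.52 × 10^6 m²

ΔV = 1.51 ML = 1510 m³
A = ΔV / (S × Δh) = 1510 / (6.3 × 10^-6 × 43.4) = 5.523 × 10^6 m²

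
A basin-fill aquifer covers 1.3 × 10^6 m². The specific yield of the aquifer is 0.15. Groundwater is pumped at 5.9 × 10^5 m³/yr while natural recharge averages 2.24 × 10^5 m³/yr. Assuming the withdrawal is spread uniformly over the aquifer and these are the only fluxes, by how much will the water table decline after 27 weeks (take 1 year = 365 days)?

Net abstraction = 5.9 × 10^5 − 2.24 × 10^5 = 3.66 × 10^5 m³/yr
Q_net = 3.66 × 10^5 m³/yr = 1003 m³/d
t = 27 weeks = 189 d
ΔV = Q × t = 1003 m³/d × 189 d = 1.895 × 10^5 m³
Δh = ΔV / (Sy × A) = 1.895 × 10^5 / (0.15 × 1.3 × 10^6) = 0.9719 m

Δh ≈ 0.972 m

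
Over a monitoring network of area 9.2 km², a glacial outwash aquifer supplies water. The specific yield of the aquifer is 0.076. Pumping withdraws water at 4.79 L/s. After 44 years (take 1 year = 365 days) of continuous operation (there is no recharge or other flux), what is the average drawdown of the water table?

Δh ≈ 9.51 m

A = 9.2 km² = 9.2 × 10^6 m²
Q = 4.79 L/s = 413.9 m³/d
t = 44 years = 16060 d
ΔV = Q × t = 413.9 m³/d × 16060 d = 6.647 × 10^6 m³
Δh = ΔV / (Sy × A) = 6.647 × 10^6 / (0.076 × 9.2 × 10^6) = 9.506 m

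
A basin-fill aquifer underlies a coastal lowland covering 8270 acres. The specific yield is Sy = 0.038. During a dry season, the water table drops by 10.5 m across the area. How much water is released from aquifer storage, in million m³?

A = 8270 acres = 3.347 × 10^7 m²
ΔV = Sy × A × Δh = 0.038 × 3.347 × 10^7 m² × 10.5 m = 1.335 × 10^7 m³
ΔV = 1.335 × 10^7 m³ = 13.35 million m³

ΔV ≈ 13.4 million m³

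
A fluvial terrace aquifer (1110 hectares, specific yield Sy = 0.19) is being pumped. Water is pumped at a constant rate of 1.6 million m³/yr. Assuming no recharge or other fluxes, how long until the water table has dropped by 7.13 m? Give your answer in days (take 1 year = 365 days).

A = 1110 hectares = 1.11 × 10^7 m²
ΔV = Sy × A × Δh = 0.19 × 1.11 × 10^7 × 7.13 = 1.504 × 10^7 m³
Q = 1.6 million m³/yr = 4384 m³/d
t = ΔV / Q = 1.504 × 10^7 m³ / 4384 m³/d = 3430 d

t ≈ 3430 days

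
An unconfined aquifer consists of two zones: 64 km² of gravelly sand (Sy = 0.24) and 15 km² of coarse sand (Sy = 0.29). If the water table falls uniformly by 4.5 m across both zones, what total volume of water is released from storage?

ΔV ≈ 8.87 × 10^7 m³

A₁ = 64 km² = 6.4 × 10^7 m²; A₂ = 15 km² = 1.5 × 10^7 m²
ΔV₁ = 0.24 × 6.4 × 10^7 × 4.5 = 6.912 × 10^7 m³
ΔV₂ = 0.29 × 1.5 × 10^7 × 4.5 = 1.958 × 10^7 m³
ΔV = ΔV₁ + ΔV₂ = 8.87 × 10^7 m³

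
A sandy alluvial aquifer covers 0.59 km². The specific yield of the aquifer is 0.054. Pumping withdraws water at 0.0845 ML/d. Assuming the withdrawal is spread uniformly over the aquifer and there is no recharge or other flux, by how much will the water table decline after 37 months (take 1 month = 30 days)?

Δh ≈ 2.94 m

A = 0.59 km² = 5.9 × 10^5 m²
Q = 0.0845 ML/d = 84.5 m³/d
t = 37 months = 1110 d
ΔV = Q × t = 84.5 m³/d × 1110 d = 93800 m³
Δh = ΔV / (Sy × A) = 93800 / (0.054 × 5.9 × 10^5) = 2.944 m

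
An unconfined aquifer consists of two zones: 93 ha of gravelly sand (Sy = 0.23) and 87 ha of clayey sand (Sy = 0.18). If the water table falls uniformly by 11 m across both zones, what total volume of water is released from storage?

ΔV ≈ 4.08 × 10^6 m³

A₁ = 93 ha = 9.3 × 10^5 m²; A₂ = 87 ha = 8.7 × 10^5 m²
ΔV₁ = 0.23 × 9.3 × 10^5 × 11 = 2.353 × 10^6 m³
ΔV₂ = 0.18 × 8.7 × 10^5 × 11 = 1.723 × 10^6 m³
ΔV = ΔV₁ + ΔV₂ = 4.075 × 10^6 m³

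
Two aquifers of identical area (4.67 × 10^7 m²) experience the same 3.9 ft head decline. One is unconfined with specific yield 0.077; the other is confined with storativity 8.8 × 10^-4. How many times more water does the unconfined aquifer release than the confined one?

ΔV_u / ΔV_c ≈ 87.5

Δh = 3.9 ft = 1.189 m
Unconfined: ΔV_u = Sy × A × Δh = 0.077 × 4.67 × 10^7 × 1.189 = 4.275 × 10^6 m³
Confined: ΔV_c = S × A × Δh = 8.8 × 10^-4 × 4.67 × 10^7 × 1.189 = 48850 m³
Ratio = ΔV_u / ΔV_c = Sy / S = 0.077 / 8.8 × 10^-4 = 87.5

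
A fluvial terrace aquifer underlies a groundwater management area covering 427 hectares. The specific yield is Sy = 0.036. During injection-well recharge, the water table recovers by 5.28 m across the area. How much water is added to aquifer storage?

A = 427 hectares = 4.27 × 10^6 m²
ΔV = Sy × A × Δh = 0.036 × 4.27 × 10^6 m² × 5.28 m = 8.116 × 10^5 m³

ΔV ≈ 8.12 × 10^5 m³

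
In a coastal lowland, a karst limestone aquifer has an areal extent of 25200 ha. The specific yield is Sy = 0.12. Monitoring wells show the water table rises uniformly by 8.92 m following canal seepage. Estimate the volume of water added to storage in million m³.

A = 25200 ha = 2.52 × 10^8 m²
ΔV = Sy × A × Δh = 0.12 × 2.52 × 10^8 m² × 8.92 m = 2.697 × 10^8 m³
ΔV = 2.697 × 10^8 m³ = 269.7 million m³

ΔV ≈ 270 million m³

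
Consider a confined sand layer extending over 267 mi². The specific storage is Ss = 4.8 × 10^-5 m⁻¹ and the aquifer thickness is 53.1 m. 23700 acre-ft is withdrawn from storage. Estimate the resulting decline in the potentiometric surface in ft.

S = Ss × b = 4.8 × 10^-5 m⁻¹ × 53.1 m = 2.549 × 10^-3
A = 267 mi² = 6.915 × 10^8 m²
ΔV = 23700 acre-ft = 2.923 × 10^7 m³
Δh = ΔV / (S × A) = 2.923 × 10^7 m³ / (0.002549 × 6.915 × 10^8 m²) = 16.59 m
Δh = 16.59 m = 54.42 ft

Δh ≈ 54.4 ft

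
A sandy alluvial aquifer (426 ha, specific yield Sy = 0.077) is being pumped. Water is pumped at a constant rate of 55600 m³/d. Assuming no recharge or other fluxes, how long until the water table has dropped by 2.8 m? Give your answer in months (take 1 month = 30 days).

A = 426 ha = 4.26 × 10^6 m²
ΔV = Sy × A × Δh = 0.077 × 4.26 × 10^6 × 2.8 = 9.185 × 10^5 m³
t = ΔV / Q = 9.185 × 10^5 m³ / 55600 m³/d = 16.52 d
t = 16.52 d ≈ 0.5506 months

t ≈ 0.551 months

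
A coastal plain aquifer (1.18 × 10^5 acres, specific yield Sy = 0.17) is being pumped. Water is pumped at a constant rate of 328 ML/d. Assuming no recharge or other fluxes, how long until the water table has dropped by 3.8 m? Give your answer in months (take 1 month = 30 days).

A = 1.18 × 10^5 acres = 4.775 × 10^8 m²
ΔV = Sy × A × Δh = 0.17 × 4.775 × 10^8 × 3.8 = 3.085 × 10^8 m³
Q = 328 ML/d = 3.28 × 10^5 m³/d
t = ΔV / Q = 3.085 × 10^8 m³ / 3.28 × 10^5 m³/d = 940.5 d
t = 940.5 d ≈ 31.35 months

t ≈ 31.3 months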